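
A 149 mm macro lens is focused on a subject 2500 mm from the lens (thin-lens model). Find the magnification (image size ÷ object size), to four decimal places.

0.0634×

Thin lens: 1/f = 1/dₒ + 1/dᵢ → 1/dᵢ = 1/149 − 1/2500 = 0.0063114 mm⁻¹, so dᵢ ≈ 158.4432 mm.
Magnification m = dᵢ/dₒ = 158.4432/2500 ≈ 0.06338.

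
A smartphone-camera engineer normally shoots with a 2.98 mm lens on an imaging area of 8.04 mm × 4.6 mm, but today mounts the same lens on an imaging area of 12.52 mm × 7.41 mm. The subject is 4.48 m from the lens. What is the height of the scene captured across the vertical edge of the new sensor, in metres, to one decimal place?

11.1 m

The focal length stays 2.98 mm; the relevant sensor dimension is now h = 7.41 mm. Object distance dₒ = 4.48 m = 4480 mm.
Thin-lens field height W = h·(dₒ − f)/f = 7.41 × (4480 − 2.98)/2.98 ≈ 11132.456 mm = 11.1325 m.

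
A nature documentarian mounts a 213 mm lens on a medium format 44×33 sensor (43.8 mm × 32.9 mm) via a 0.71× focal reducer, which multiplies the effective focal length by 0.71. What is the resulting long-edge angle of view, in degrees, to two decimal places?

Effective focal length f = 213 × 0.71 = 151.23 mm.
α = 2·arctan(43.8 / (2 × 151.23)) = 2·arctan(0.14481) ≈ 16.4797°.

16.48°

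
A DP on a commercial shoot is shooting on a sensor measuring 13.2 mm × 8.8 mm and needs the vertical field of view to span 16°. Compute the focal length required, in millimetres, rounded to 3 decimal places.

From α = 2·arctan(h/2f) we get f = h / (2·tan(α/2)).
With h = 8.8 mm and α/2 = 8°, tan(α/2) ≈ 0.14054, so f ≈ 8.8 / 0.28108 ≈ 31.3076 mm.

31.308 mm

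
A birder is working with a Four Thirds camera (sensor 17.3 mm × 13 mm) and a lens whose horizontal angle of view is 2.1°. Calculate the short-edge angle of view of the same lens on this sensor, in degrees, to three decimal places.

From the horizontal AOV: f = 17.3 / (2·tan(1.05°)) = 17.3 / 0.03666 ≈ 471.9552 mm.
Short-edge AOV = 2·arctan(13 / (2 × 471.9552)) = 2·arctan(0.01377) ≈ 1.5781°.

1.578°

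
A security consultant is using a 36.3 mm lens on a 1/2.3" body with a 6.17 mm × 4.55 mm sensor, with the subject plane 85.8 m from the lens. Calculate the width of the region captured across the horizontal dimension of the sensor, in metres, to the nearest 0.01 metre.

dₒ: 85.8 m = 85800 mm.
Similar triangles through the lens centre give W/dₒ = w/dᵢ; with 1/f = 1/dₒ + 1/dᵢ this gives W = w·(dₒ − f)/f.
W = 6.17 mm × (85800 − 36.3) / 36.3 = 6.17 × 2362.6364 ≈ 14577.466 mm = 14.5775 m.

14.58 m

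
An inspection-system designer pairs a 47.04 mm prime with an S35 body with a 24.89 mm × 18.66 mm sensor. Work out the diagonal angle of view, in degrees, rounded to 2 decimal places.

Sensor diagonal = √(24.89² + 18.66²) = √967.7077 ≈ 31.1080 mm.
Angle of view α = 2·arctan(d/2f) with d = 31.1080 mm and f = 47.04 mm.
d/2f = 0.33065; arctan(0.33065) ≈ 18.2967°, so α ≈ 36.5934°.

36.59°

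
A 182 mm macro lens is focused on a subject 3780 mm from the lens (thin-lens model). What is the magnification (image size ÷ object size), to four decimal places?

Thin lens: 1/f = 1/dₒ + 1/dᵢ → 1/dᵢ = 1/182 − 1/3780 = 0.0052300 mm⁻¹, so dᵢ ≈ 191.2062 mm.
Magnification m = dᵢ/dₒ = 191.2062/3780 ≈ 0.05058.

0.0506×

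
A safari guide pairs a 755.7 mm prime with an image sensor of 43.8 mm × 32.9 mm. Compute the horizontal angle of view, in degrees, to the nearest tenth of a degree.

Angle of view α = 2·arctan(w/2f) with w = 43.8 mm and f = 755.7 mm.
w/2f = 0.02898; arctan(0.02898) ≈ 1.6600°, so α ≈ 3.3199°.

3.3°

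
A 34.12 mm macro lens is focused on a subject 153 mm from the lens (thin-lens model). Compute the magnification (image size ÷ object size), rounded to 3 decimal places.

Thin lens: 1/f = 1/dₒ + 1/dᵢ → 1/dᵢ = 1/34.12 − 1/153 = 0.0227724 mm⁻¹, so dᵢ ≈ 43.9129 mm.
Magnification m = dᵢ/dₒ = 43.9129/153 ≈ 0.28701.

0.287×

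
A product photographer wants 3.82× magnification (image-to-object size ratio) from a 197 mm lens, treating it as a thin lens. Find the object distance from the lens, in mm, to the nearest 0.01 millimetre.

248.57 mm

With m = dᵢ/dₒ and 1/f = 1/dₒ + 1/dᵢ, substituting dᵢ = m·dₒ gives 1/f = (1 + 1/m)/dₒ, hence dₒ = f·(1 + 1/m).
dₒ = 197 × (1 + 1/3.82) = 197 × 1.26178 ≈ 248.571 mm.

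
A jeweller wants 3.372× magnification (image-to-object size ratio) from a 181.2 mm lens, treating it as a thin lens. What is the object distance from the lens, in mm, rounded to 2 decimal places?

234.94 mm

With m = dᵢ/dₒ and 1/f = 1/dₒ + 1/dᵢ, substituting dᵢ = m·dₒ gives 1/f = (1 + 1/m)/dₒ, hence dₒ = f·(1 + 1/m).
dₒ = 181.2 × (1 + 1/3.372) = 181.2 × 1.29656 ≈ 234.937 mm.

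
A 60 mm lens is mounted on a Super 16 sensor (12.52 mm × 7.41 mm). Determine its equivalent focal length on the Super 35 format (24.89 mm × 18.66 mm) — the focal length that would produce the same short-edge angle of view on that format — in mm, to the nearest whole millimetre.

151 mm

Equal angle of view means equal height/f ratio, so f₂ = f₁ · (height₂/height₁) = 60 × 18.66/7.41.
f₂ = 60 × 2.51822 ≈ 151.093 mm.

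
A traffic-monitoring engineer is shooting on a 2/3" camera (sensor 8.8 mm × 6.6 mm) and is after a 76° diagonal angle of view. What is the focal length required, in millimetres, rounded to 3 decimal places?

Sensor diagonal = √(8.8² + 6.6²) = √121.0000 ≈ 11.0000 mm.
From α = 2·arctan(d/2f) we get f = d / (2·tan(α/2)).
With d = 11.0000 mm and α/2 = 38°, tan(α/2) ≈ 0.78129, so f ≈ 11.0000 / 1.56257 ≈ 7.0397 mm.

7.040 mm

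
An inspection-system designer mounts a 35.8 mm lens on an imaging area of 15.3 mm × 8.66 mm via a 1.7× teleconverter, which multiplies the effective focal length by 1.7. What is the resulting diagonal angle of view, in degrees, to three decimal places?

16.438°

Effective focal length f = 35.8 × 1.7 = 60.86 mm.
Sensor diagonal = √(15.3² + 8.66²) = √309.0856 ≈ 17.5808 mm.
α = 2·arctan(17.581 / (2 × 60.86)) = 2·arctan(0.14444) ≈ 16.4375°.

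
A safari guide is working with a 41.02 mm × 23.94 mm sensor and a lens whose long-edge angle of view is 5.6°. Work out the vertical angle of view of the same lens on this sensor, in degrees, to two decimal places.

From the long-edge AOV: f = 41.02 / (2·tan(2.8°)) = 41.02 / 0.09782 ≈ 419.3574 mm.
Vertical AOV = 2·arctan(23.94 / (2 × 419.3574)) = 2·arctan(0.02854) ≈ 3.2700°.

3.27°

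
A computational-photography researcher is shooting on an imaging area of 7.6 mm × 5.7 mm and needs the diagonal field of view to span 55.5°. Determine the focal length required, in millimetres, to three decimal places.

9.028 mm

Sensor diagonal = √(7.6² + 5.7²) = √90.2500 ≈ 9.5000 mm.
From α = 2·arctan(d/2f) we get f = d / (2·tan(α/2)).
With d = 9.5000 mm and α/2 = 27.75°, tan(α/2) ≈ 0.52613, so f ≈ 9.5000 / 1.05225 ≈ 9.0283 mm.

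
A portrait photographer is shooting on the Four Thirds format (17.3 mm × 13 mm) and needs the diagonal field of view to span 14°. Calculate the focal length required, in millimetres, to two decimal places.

Sensor diagonal = √(17.3² + 13²) = √468.2900 ≈ 21.6400 mm.
From α = 2·arctan(d/2f) we get f = d / (2·tan(α/2)).
With d = 21.6400 mm and α/2 = 7°, tan(α/2) ≈ 0.12278, so f ≈ 21.6400 / 0.24557 ≈ 88.1219 mm.

88.12 mm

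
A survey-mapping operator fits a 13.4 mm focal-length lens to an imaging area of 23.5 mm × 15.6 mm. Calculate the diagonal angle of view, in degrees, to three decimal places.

Sensor diagonal = √(23.5² + 15.6²) = √795.6100 ≈ 28.2066 mm.
Angle of view α = 2·arctan(d/2f) with d = 28.2066 mm and f = 13.4 mm.
d/2f = 1.05248; arctan(1.05248) ≈ 46.4648°, so α ≈ 92.9296°.

92.930°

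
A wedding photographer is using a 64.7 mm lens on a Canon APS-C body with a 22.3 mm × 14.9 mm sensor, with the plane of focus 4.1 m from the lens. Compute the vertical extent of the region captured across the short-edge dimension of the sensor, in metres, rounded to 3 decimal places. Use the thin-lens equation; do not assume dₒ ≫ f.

dₒ: 4.1 m = 4100 mm.
Similar triangles through the lens centre give W/dₒ = h/dᵢ; with 1/f = 1/dₒ + 1/dᵢ this gives W = h·(dₒ − f)/f.
W = 14.9 mm × (4100 − 64.7) / 64.7 = 14.9 × 62.3694 ≈ 929.304 mm = 0.929304 m.

0.929 m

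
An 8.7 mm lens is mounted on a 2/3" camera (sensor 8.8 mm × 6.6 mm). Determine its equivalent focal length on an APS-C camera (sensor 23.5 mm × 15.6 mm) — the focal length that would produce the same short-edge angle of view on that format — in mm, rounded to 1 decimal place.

Equal angle of view means equal height/f ratio, so f₂ = f₁ · (height₂/height₁) = 8.7 × 15.6/6.6.
f₂ = 8.7 × 2.36364 ≈ 20.564 mm.

20.6 mm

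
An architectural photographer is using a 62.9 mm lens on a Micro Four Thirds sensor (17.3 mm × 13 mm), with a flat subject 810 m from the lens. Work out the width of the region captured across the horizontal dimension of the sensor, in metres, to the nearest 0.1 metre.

222.8 m

dₒ: 810 m = 810000 mm.
Similar triangles through the lens centre give W/dₒ = w/dᵢ; with 1/f = 1/dₒ + 1/dᵢ this gives W = w·(dₒ − f)/f.
W = 17.3 mm × (810000 − 62.9) / 62.9 = 17.3 × 12876.5835 ≈ 222764.894 mm = 222.765 m.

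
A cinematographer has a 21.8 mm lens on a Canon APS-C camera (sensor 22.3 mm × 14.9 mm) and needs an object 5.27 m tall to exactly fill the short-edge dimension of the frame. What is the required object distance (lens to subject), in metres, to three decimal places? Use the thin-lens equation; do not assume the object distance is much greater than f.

7.732 m

W: 5.27 m = 5270 mm.
Magnification m = h/W = dᵢ/dₒ; combined with 1/f = 1/dₒ + 1/dᵢ this gives dₒ = f·(1 + W/h).
dₒ = 21.8 mm × (1 + 5270/14.9) = 21.8 × 354.6913 ≈ 7732.270 mm = 7.73227 m.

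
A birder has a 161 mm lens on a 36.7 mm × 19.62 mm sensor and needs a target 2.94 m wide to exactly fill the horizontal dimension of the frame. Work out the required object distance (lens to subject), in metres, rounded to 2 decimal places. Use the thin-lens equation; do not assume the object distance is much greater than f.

13.06 m

W: 2.94 m = 2940 mm.
Magnification m = w/W = dᵢ/dₒ; combined with 1/f = 1/dₒ + 1/dᵢ this gives dₒ = f·(1 + W/w).
dₒ = 161 mm × (1 + 2940/36.7) = 161 × 81.1090 ≈ 13058.548 mm = 13.0585 m.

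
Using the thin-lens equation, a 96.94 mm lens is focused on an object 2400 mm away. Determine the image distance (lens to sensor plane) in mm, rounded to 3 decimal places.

1/dᵢ = 1/f − 1/dₒ = 1/96.94 − 1/2400 = 0.0098990 mm⁻¹.
dᵢ = 1/0.0098990 ≈ 101.0204 mm.

101.020 mm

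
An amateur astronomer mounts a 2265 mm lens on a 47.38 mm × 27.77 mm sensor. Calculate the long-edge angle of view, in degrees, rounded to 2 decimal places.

Angle of view α = 2·arctan(w/2f) with w = 47.38 mm and f = 2265 mm.
w/2f = 0.01046; arctan(0.01046) ≈ 0.5992°, so α ≈ 1.1985°.

1.20°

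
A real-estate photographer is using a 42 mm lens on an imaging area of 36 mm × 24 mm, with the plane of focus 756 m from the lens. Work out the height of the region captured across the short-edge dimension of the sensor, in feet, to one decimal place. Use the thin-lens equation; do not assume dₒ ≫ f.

dₒ: 756 m = 756000 mm.
Similar triangles through the lens centre give W/dₒ = h/dᵢ; with 1/f = 1/dₒ + 1/dᵢ this gives W = h·(dₒ − f)/f.
W = 24 mm × (756000 − 42) / 42 = 24 × 17999.0000 ≈ 431976.000 mm = 431976.000/304.8 ft = 1417.24 ft.

1417.2 ft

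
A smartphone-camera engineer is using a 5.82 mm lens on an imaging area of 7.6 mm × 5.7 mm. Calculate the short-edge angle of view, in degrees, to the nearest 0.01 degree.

52.18°

Angle of view α = 2·arctan(h/2f) with h = 5.7 mm and f = 5.82 mm.
h/2f = 0.48969; arctan(0.48969) ≈ 26.0906°, so α ≈ 52.1811°.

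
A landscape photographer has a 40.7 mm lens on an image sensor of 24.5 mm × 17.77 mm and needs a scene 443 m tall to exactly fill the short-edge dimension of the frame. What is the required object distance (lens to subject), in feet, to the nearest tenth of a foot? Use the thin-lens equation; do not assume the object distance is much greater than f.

W: 443 m = 443000 mm.
Magnification m = h/W = dᵢ/dₒ; combined with 1/f = 1/dₒ + 1/dᵢ this gives dₒ = f·(1 + W/h).
dₒ = 40.7 mm × (1 + 443000/17.77) = 40.7 × 24930.6567 ≈ 1014677.729 mm = 1014677.729/304.8 ft = 3329 ft.

3329.0 ft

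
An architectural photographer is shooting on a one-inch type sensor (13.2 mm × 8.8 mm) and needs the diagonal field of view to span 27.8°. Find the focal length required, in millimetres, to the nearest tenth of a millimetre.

Sensor diagonal = √(13.2² + 8.8²) = √251.6800 ≈ 15.8644 mm.
From α = 2·arctan(d/2f) we get f = d / (2·tan(α/2)).
With d = 15.8644 mm and α/2 = 13.9°, tan(α/2) ≈ 0.24747, so f ≈ 15.8644 / 0.49495 ≈ 32.0526 mm.

32.1 mm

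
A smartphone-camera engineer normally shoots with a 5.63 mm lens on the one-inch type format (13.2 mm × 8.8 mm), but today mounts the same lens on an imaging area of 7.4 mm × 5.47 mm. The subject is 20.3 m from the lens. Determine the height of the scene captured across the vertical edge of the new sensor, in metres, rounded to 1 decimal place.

19.7 m

The focal length stays 5.63 mm; the relevant sensor dimension is now h = 5.47 mm. Object distance dₒ = 20.3 m = 20300 mm.
Thin-lens field height W = h·(dₒ − f)/f = 5.47 × (20300 − 5.63)/5.63 ≈ 19717.621 mm = 19.7176 m.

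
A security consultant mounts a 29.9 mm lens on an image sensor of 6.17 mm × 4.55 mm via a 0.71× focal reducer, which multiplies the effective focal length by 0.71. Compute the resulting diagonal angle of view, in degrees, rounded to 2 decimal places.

Effective focal length f = 29.9 × 0.71 = 21.229 mm.
Sensor diagonal = √(6.17² + 4.55²) = √58.7714 ≈ 7.6663 mm.
α = 2·arctan(7.666 / (2 × 21.229)) = 2·arctan(0.18056) ≈ 20.4702°.

20.47°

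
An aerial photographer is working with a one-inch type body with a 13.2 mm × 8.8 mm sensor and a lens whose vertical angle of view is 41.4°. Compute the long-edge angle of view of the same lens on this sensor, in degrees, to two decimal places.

From the vertical AOV: f = 8.8 / (2·tan(20.7°)) = 8.8 / 0.75574 ≈ 11.6443 mm.
Long-edge AOV = 2·arctan(13.2 / (2 × 11.6443)) = 2·arctan(0.56680) ≈ 59.0894°.

59.09°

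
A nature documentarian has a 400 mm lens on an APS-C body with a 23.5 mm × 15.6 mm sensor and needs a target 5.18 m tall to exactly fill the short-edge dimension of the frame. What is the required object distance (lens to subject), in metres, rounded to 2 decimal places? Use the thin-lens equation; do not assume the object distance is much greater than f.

W: 5.18 m = 5180 mm.
Magnification m = h/W = dᵢ/dₒ; combined with 1/f = 1/dₒ + 1/dᵢ this gives dₒ = f·(1 + W/h).
dₒ = 400 mm × (1 + 5180/15.6) = 400 × 333.0513 ≈ 133220.513 mm = 133.221 m.

133.22 m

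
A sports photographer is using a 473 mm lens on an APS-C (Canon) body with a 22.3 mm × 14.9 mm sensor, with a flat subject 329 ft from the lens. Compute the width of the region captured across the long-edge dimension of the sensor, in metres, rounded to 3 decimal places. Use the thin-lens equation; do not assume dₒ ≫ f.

dₒ: 329 ft × 304.8 mm/ft = 100279.20 mm.
Similar triangles through the lens centre give W/dₒ = w/dᵢ; with 1/f = 1/dₒ + 1/dᵢ this gives W = w·(dₒ − f)/f.
W = 22.3 mm × (100279 − 473) / 473 = 22.3 × 211.0068 ≈ 4705.451 mm = 4.70545 m.

4.705 m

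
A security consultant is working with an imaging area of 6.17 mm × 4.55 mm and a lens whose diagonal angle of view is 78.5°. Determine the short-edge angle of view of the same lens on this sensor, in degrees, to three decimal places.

51.739°

Sensor diagonal = √(6.17² + 4.55²) = √58.7714 ≈ 7.6663 mm.
From the diagonal AOV: f = 7.6663 / (2·tan(39.25°)) = 7.6663 / 1.63407 ≈ 4.6915 mm.
Short-edge AOV = 2·arctan(4.55 / (2 × 4.6915)) = 2·arctan(0.48492) ≈ 51.7392°.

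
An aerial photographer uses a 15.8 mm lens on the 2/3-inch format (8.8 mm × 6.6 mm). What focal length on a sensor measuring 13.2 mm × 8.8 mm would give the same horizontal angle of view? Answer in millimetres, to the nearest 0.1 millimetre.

23.7 mm

Equal angle of view means equal width/f ratio, so f₂ = f₁ · (width₂/width₁) = 15.8 × 13.2/8.8.
f₂ = 15.8 × 1.50000 ≈ 23.700 mm.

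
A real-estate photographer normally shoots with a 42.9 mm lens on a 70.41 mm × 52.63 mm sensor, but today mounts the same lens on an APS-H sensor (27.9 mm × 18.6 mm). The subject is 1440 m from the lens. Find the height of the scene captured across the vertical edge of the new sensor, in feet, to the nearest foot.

The focal length stays 42.9 mm; the relevant sensor dimension is now h = 18.6 mm. Object distance dₒ = 1440 m = 1.44e+06 mm.
Thin-lens field height W = h·(dₒ − f)/f = 18.6 × (1.44e+06 − 42.9)/42.9 ≈ 624317.064 mm = 624317.064/304.8 ft = 2048.28 ft.

2048 ft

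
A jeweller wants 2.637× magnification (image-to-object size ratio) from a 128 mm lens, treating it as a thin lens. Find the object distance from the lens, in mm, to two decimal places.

With m = dᵢ/dₒ and 1/f = 1/dₒ + 1/dᵢ, substituting dᵢ = m·dₒ gives 1/f = (1 + 1/m)/dₒ, hence dₒ = f·(1 + 1/m).
dₒ = 128 × (1 + 1/2.637) = 128 × 1.37922 ≈ 176.540 mm.

176.54 mm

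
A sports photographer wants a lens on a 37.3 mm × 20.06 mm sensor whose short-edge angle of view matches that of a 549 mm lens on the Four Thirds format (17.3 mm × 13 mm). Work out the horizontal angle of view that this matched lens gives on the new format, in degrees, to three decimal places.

2.522°

Equal short-edge AOV ⇒ f₂ = f₁ · 20.06/13 = 549 × 1.54308 ≈ 847.1492 mm.
Horizontal AOV on the new format = 2·arctan(37.3 / (2 × 847.1492)) = 2·arctan(0.02202) ≈ 2.5223°.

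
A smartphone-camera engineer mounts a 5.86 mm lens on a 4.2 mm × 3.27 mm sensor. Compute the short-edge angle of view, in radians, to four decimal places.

0.5442 rad

Angle of view α = 2·arctan(h/2f) with h = 3.27 mm and f = 5.86 mm.
h/2f = 0.27901; arctan(0.27901) ≈ 0.2721 rad, so α ≈ 0.5442 rad.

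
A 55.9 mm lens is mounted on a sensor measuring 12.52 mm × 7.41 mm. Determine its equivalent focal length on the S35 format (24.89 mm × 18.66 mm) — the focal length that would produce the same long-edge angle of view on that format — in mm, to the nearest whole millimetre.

111 mm

Equal angle of view means equal width/f ratio, so f₂ = f₁ · (width₂/width₁) = 55.9 × 24.89/12.52.
f₂ = 55.9 × 1.98802 ≈ 111.130 mm.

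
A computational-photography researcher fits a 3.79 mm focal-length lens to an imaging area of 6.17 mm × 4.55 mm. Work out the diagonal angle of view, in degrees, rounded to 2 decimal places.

90.65°

Sensor diagonal = √(6.17² + 4.55²) = √58.7714 ≈ 7.6663 mm.
Angle of view α = 2·arctan(d/2f) with d = 7.6663 mm and f = 3.79 mm.
d/2f = 1.01138; arctan(1.01138) ≈ 45.3241°, so α ≈ 90.6483°.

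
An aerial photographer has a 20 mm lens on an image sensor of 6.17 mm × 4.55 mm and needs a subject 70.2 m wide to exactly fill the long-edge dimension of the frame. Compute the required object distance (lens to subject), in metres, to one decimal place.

W: 70.2 m = 70200 mm.
Magnification m = w/W = dᵢ/dₒ; combined with 1/f = 1/dₒ + 1/dᵢ this gives dₒ = f·(1 + W/w).
dₒ = 20 mm × (1 + 70200/6.17) = 20 × 11378.6337 ≈ 227572.674 mm = 227.573 m.

227.6 m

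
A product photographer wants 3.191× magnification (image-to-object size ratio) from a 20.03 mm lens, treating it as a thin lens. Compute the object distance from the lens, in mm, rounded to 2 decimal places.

26.31 mm

With m = dᵢ/dₒ and 1/f = 1/dₒ + 1/dᵢ, substituting dᵢ = m·dₒ gives 1/f = (1 + 1/m)/dₒ, hence dₒ = f·(1 + 1/m).
dₒ = 20.03 × (1 + 1/3.191) = 20.03 × 1.31338 ≈ 26.307 mm.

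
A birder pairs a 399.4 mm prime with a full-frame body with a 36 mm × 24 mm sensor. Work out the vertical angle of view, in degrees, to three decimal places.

3.442°

Angle of view α = 2·arctan(h/2f) with h = 24 mm and f = 399.4 mm.
h/2f = 0.03005; arctan(0.03005) ≈ 1.7209°, so α ≈ 3.4419°.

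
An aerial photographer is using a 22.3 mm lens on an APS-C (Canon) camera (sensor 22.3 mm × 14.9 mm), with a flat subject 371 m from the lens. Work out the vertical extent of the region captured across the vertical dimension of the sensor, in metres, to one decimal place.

247.9 m

dₒ: 371 m = 371000 mm.
Similar triangles through the lens centre give W/dₒ = h/dᵢ; with 1/f = 1/dₒ + 1/dᵢ this gives W = h·(dₒ − f)/f.
W = 14.9 mm × (371000 − 22.3) / 22.3 = 14.9 × 16635.7713 ≈ 247872.992 mm = 247.873 m.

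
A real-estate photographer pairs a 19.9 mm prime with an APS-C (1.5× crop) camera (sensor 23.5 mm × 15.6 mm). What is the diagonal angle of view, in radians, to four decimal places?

Sensor diagonal = √(23.5² + 15.6²) = √795.6100 ≈ 28.2066 mm.
Angle of view α = 2·arctan(d/2f) with d = 28.2066 mm and f = 19.9 mm.
d/2f = 0.70871; arctan(0.70871) ≈ 0.6165 rad, so α ≈ 1.2331 rad.

1.2331 rad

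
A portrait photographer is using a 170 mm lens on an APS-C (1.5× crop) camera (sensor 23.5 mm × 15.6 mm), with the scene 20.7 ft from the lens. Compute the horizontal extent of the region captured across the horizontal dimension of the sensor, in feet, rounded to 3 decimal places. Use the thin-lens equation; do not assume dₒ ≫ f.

dₒ: 20.7 ft × 304.8 mm/ft = 6309.36 mm.
Similar triangles through the lens centre give W/dₒ = w/dᵢ; with 1/f = 1/dₒ + 1/dᵢ this gives W = w·(dₒ − f)/f.
W = 23.5 mm × (6309.36 − 170) / 170 = 23.5 × 36.1139 ≈ 848.676 mm = 848.676/304.8 ft = 2.78437 ft.

2.784 ft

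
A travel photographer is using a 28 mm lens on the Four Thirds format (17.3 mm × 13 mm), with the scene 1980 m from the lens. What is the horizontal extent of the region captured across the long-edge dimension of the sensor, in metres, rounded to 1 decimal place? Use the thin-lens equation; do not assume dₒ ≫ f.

dₒ: 1980 m = 1.98e+06 mm.
Similar triangles through the lens centre give W/dₒ = w/dᵢ; with 1/f = 1/dₒ + 1/dᵢ this gives W = w·(dₒ − f)/f.
W = 17.3 mm × (1.98e+06 − 28) / 28 = 17.3 × 70713.2857 ≈ 1223339.843 mm = 1223.34 m.

1223.3 m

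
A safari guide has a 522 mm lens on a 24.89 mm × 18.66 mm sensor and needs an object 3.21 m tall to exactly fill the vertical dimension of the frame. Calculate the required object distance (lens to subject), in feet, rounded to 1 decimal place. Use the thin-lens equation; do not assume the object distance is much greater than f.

W: 3.21 m = 3210 mm.
Magnification m = h/W = dᵢ/dₒ; combined with 1/f = 1/dₒ + 1/dᵢ this gives dₒ = f·(1 + W/h).
dₒ = 522 mm × (1 + 3210/18.66) = 522 × 173.0257 ≈ 90319.428 mm = 90319.428/304.8 ft = 296.324 ft.

296.3 ft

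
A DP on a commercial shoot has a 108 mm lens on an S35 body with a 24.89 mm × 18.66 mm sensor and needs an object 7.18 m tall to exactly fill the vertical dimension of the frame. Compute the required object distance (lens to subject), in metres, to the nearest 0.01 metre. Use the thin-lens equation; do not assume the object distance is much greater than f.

W: 7.18 m = 7180 mm.
Magnification m = h/W = dᵢ/dₒ; combined with 1/f = 1/dₒ + 1/dᵢ this gives dₒ = f·(1 + W/h).
dₒ = 108 mm × (1 + 7180/18.66) = 108 × 385.7803 ≈ 41664.270 mm = 41.6643 m.

41.66 m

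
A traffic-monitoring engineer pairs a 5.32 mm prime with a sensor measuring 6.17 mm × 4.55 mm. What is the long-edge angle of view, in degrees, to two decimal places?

60.22°

Angle of view α = 2·arctan(w/2f) with w = 6.17 mm and f = 5.32 mm.
w/2f = 0.57989; arctan(0.57989) ≈ 30.1089°, so α ≈ 60.2178°.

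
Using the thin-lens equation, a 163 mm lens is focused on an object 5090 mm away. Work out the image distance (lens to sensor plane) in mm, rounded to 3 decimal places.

1/dᵢ = 1/f − 1/dₒ = 1/163 − 1/5090 = 0.0059385 mm⁻¹.
dᵢ = 1/0.0059385 ≈ 168.3925 mm.

168.393 mm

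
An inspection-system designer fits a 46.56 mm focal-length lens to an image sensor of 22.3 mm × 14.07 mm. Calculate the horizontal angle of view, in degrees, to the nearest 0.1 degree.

Angle of view α = 2·arctan(w/2f) with w = 22.3 mm and f = 46.56 mm.
w/2f = 0.23948; arctan(0.23948) ≈ 13.4673°, so α ≈ 26.9347°.

26.9°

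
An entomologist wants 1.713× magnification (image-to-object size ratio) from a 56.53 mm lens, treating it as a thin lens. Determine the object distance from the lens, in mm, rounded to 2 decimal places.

With m = dᵢ/dₒ and 1/f = 1/dₒ + 1/dᵢ, substituting dᵢ = m·dₒ gives 1/f = (1 + 1/m)/dₒ, hence dₒ = f·(1 + 1/m).
dₒ = 56.53 × (1 + 1/1.713) = 56.53 × 1.58377 ≈ 89.531 mm.

89.53 mm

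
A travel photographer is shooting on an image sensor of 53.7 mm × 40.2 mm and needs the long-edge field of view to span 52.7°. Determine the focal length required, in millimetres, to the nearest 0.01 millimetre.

From α = 2·arctan(w/2f) we get f = w / (2·tan(α/2)).
With w = 53.7 mm and α/2 = 26.35°, tan(α/2) ≈ 0.49532, so f ≈ 53.7 / 0.99063 ≈ 54.2077 mm.

54.21 mm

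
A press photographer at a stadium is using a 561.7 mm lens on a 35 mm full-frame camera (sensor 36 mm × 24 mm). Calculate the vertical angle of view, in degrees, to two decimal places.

2.45°

Angle of view α = 2·arctan(h/2f) with h = 24 mm and f = 561.7 mm.
h/2f = 0.02136; arctan(0.02136) ≈ 1.2239°, so α ≈ 2.4477°.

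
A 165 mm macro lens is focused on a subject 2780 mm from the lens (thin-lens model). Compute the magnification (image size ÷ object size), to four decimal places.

0.0631×

Thin lens: 1/f = 1/dₒ + 1/dᵢ → 1/dᵢ = 1/165 − 1/2780 = 0.0057009 mm⁻¹, so dᵢ ≈ 175.4111 mm.
Magnification m = dᵢ/dₒ = 175.4111/2780 ≈ 0.06310.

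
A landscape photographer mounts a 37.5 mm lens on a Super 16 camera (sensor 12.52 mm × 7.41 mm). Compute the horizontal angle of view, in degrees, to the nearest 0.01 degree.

18.95°

Angle of view α = 2·arctan(w/2f) with w = 12.52 mm and f = 37.5 mm.
w/2f = 0.16693; arctan(0.16693) ≈ 9.4772°, so α ≈ 18.9544°.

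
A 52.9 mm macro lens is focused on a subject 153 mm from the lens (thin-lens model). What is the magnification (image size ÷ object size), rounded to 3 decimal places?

0.528×

Thin lens: 1/f = 1/dₒ + 1/dᵢ → 1/dᵢ = 1/52.9 − 1/153 = 0.0123676 mm⁻¹, so dᵢ ≈ 80.8561 mm.
Magnification m = dᵢ/dₒ = 80.8561/153 ≈ 0.52847.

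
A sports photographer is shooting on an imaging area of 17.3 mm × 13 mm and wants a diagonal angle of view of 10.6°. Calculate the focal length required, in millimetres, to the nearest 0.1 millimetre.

Sensor diagonal = √(17.3² + 13²) = √468.2900 ≈ 21.6400 mm.
From α = 2·arctan(d/2f) we get f = d / (2·tan(α/2)).
With d = 21.6400 mm and α/2 = 5.3°, tan(α/2) ≈ 0.09277, so f ≈ 21.6400 / 0.18553 ≈ 116.6361 mm.

116.6 mm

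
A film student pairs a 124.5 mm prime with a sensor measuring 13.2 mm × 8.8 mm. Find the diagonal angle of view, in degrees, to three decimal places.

7.291°

Sensor diagonal = √(13.2² + 8.8²) = √251.6800 ≈ 15.8644 mm.
Angle of view α = 2·arctan(d/2f) with d = 15.8644 mm and f = 124.5 mm.
d/2f = 0.06371; arctan(0.06371) ≈ 3.6455°, so α ≈ 7.2911°.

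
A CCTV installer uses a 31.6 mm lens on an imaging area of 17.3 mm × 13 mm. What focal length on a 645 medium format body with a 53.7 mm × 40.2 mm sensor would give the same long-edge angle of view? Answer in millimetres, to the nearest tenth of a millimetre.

Equal angle of view means equal width/f ratio, so f₂ = f₁ · (width₂/width₁) = 31.6 × 53.7/17.3.
f₂ = 31.6 × 3.10405 ≈ 98.088 mm.

98.1 mm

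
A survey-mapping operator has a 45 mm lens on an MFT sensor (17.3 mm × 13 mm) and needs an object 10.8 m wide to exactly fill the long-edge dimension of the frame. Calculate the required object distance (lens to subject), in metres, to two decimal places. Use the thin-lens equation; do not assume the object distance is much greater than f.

28.14 m

W: 10.8 m = 10800 mm.
Magnification m = w/W = dᵢ/dₒ; combined with 1/f = 1/dₒ + 1/dᵢ this gives dₒ = f·(1 + W/w).
dₒ = 45 mm × (1 + 10800/17.3) = 45 × 625.2775 ≈ 28137.486 mm = 28.1375 m.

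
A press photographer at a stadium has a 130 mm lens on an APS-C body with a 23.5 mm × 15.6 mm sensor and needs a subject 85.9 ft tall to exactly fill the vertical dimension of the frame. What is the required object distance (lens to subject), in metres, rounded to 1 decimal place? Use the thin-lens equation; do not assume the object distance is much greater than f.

218.3 m

W: 85.9 ft × 304.8 mm/ft = 26182.32 mm.
Magnification m = h/W = dᵢ/dₒ; combined with 1/f = 1/dₒ + 1/dᵢ this gives dₒ = f·(1 + W/h).
dₒ = 130 mm × (1 + 26182.3/15.6) = 130 × 1679.3538 ≈ 218315.993 mm = 218.316 m.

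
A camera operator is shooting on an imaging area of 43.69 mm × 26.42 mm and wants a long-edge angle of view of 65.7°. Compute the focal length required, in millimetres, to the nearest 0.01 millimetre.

33.83 mm

From α = 2·arctan(w/2f) we get f = w / (2·tan(α/2)).
With w = 43.69 mm and α/2 = 32.85°, tan(α/2) ≈ 0.64569, so f ≈ 43.69 / 1.29138 ≈ 33.8319 mm.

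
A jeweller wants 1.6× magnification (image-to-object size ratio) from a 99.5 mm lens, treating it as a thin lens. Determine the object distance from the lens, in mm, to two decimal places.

With m = dᵢ/dₒ and 1/f = 1/dₒ + 1/dᵢ, substituting dᵢ = m·dₒ gives 1/f = (1 + 1/m)/dₒ, hence dₒ = f·(1 + 1/m).
dₒ = 99.5 × (1 + 1/1.6) = 99.5 × 1.62500 ≈ 161.688 mm.

161.69 mm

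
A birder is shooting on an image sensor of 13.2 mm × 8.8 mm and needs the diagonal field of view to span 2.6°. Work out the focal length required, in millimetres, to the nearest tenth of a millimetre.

Sensor diagonal = √(13.2² + 8.8²) = √251.6800 ≈ 15.8644 mm.
From α = 2·arctan(d/2f) we get f = d / (2·tan(α/2)).
With d = 15.8644 mm and α/2 = 1.3°, tan(α/2) ≈ 0.02269, so f ≈ 15.8644 / 0.04539 ≈ 349.5418 mm.

349.5 mm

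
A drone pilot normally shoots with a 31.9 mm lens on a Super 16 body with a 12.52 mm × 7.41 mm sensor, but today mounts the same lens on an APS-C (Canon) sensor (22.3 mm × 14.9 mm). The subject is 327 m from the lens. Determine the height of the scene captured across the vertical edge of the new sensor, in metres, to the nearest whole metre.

The focal length stays 31.9 mm; the relevant sensor dimension is now h = 14.9 mm. Object distance dₒ = 327 m = 327000 mm.
Thin-lens field height W = h·(dₒ − f)/f = 14.9 × (327000 − 31.9)/31.9 ≈ 152721.777 mm = 152.722 m.

153 m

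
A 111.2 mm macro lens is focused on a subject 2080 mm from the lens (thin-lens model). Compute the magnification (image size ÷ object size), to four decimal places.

0.0565×

Thin lens: 1/f = 1/dₒ + 1/dᵢ → 1/dᵢ = 1/111.2 − 1/2080 = 0.0085120 mm⁻¹, so dᵢ ≈ 117.4807 mm.
Magnification m = dᵢ/dₒ = 117.4807/2080 ≈ 0.05648.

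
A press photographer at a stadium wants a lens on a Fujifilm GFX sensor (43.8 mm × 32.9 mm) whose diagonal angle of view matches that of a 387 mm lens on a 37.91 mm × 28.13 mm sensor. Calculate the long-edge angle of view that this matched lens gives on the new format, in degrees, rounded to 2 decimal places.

5.58°

Sensor diagonal = √(37.91² + 28.13²) = √2228.4650 ≈ 47.2066 mm.
Sensor diagonal = √(43.8² + 32.9²) = √3000.8500 ≈ 54.7800 mm.
Equal diagonal AOV ⇒ f₂ = f₁ · 54.7800/47.2066 = 387 × 1.16043 ≈ 449.0867 mm.
Long-edge AOV on the new format = 2·arctan(43.8 / (2 × 449.0867)) = 2·arctan(0.04877) ≈ 5.5837°.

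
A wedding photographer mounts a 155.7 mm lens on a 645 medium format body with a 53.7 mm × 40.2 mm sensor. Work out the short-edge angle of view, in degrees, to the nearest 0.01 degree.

Angle of view α = 2·arctan(h/2f) with h = 40.2 mm and f = 155.7 mm.
h/2f = 0.12909; arctan(0.12909) ≈ 7.3559°, so α ≈ 14.7118°.

14.71°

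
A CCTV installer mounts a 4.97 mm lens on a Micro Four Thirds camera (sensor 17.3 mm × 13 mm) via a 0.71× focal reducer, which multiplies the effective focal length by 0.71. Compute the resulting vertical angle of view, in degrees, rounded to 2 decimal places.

123.01°

Effective focal length f = 4.97 × 0.71 = 3.5287 mm.
α = 2·arctan(13 / (2 × 3.5287)) = 2·arctan(1.84204) ≈ 123.0070°.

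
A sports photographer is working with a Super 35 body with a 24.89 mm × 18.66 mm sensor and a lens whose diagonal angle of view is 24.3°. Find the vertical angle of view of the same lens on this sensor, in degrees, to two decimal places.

14.72°

Sensor diagonal = √(24.89² + 18.66²) = √967.7077 ≈ 31.1080 mm.
From the diagonal AOV: f = 31.1080 / (2·tan(12.15°)) = 31.1080 / 0.43059 ≈ 72.2453 mm.
Vertical AOV = 2·arctan(18.66 / (2 × 72.2453)) = 2·arctan(0.12914) ≈ 14.7173°.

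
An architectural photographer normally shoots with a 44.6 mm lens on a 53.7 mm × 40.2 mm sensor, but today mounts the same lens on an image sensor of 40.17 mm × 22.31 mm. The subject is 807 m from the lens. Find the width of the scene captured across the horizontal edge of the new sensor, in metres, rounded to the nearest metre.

The focal length stays 44.6 mm; the relevant sensor dimension is now w = 40.17 mm. Object distance dₒ = 807 m = 807000 mm.
Thin-lens field width W = w·(dₒ − f)/f = 40.17 × (807000 − 44.6)/44.6 ≈ 726802.655 mm = 726.803 m.

727 m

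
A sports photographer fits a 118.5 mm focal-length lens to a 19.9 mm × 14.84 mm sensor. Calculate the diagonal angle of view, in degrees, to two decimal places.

11.96°

Sensor diagonal = √(19.9² + 14.84²) = √616.2356 ≈ 24.8241 mm.
Angle of view α = 2·arctan(d/2f) with d = 24.8241 mm and f = 118.5 mm.
d/2f = 0.10474; arctan(0.10474) ≈ 5.9795°, so α ≈ 11.9591°.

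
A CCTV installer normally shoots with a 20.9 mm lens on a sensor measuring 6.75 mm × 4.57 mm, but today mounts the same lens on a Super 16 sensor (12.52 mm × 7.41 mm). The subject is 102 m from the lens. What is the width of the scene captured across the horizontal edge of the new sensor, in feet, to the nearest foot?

The focal length stays 20.9 mm; the relevant sensor dimension is now w = 12.52 mm. Object distance dₒ = 102 m = 102000 mm.
Thin-lens field width W = w·(dₒ − f)/f = 12.52 × (102000 − 20.9)/20.9 ≈ 61089.872 mm = 61089.872/304.8 ft = 200.426 ft.

200 ft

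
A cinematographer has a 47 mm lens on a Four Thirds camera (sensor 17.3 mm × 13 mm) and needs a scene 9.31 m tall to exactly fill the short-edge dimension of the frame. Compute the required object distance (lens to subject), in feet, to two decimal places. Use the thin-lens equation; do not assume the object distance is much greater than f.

110.58 ft

W: 9.31 m = 9310 mm.
Magnification m = h/W = dᵢ/dₒ; combined with 1/f = 1/dₒ + 1/dᵢ this gives dₒ = f·(1 + W/h).
dₒ = 47 mm × (1 + 9310/13) = 47 × 717.1538 ≈ 33706.231 mm = 33706.231/304.8 ft = 110.585 ft.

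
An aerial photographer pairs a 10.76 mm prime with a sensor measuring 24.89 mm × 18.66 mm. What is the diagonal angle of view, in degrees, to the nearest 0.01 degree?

110.65°

Sensor diagonal = √(24.89² + 18.66²) = √967.7077 ≈ 31.1080 mm.
Angle of view α = 2·arctan(d/2f) with d = 31.1080 mm and f = 10.76 mm.
d/2f = 1.44554; arctan(1.44554) ≈ 55.3252°, so α ≈ 110.6503°.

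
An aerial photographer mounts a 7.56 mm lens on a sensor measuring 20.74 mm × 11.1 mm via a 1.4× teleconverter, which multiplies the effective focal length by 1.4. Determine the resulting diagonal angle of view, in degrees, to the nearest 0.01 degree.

96.03°

Effective focal length f = 7.56 × 1.4 = 10.584 mm.
Sensor diagonal = √(20.74² + 11.1²) = √553.3576 ≈ 23.5236 mm.
α = 2·arctan(23.524 / (2 × 10.584)) = 2·arctan(1.11128) ≈ 96.0342°.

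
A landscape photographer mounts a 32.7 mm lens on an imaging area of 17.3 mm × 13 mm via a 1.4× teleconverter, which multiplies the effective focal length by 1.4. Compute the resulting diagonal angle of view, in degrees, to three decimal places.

Effective focal length f = 32.7 × 1.4 = 45.78 mm.
Sensor diagonal = √(17.3² + 13²) = √468.2900 ≈ 21.6400 mm.
α = 2·arctan(21.640 / (2 × 45.78)) = 2·arctan(0.23635) ≈ 26.5954°.

26.595°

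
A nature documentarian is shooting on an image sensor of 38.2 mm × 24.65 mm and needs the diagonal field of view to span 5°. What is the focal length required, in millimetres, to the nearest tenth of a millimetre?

520.6 mm

Sensor diagonal = √(38.2² + 24.65²) = √2066.8625 ≈ 45.4628 mm.
From α = 2·arctan(d/2f) we get f = d / (2·tan(α/2)).
With d = 45.4628 mm and α/2 = 2.5°, tan(α/2) ≈ 0.04366, so f ≈ 45.4628 / 0.08732 ≈ 520.6342 mm.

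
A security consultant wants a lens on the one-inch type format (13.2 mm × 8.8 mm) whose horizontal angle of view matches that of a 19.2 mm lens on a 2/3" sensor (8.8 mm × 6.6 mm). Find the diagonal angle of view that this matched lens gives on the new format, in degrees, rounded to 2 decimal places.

30.80°

Equal horizontal AOV ⇒ f₂ = f₁ · 13.2/8.8 = 19.2 × 1.50000 ≈ 28.8000 mm.
Sensor diagonal = √(13.2² + 8.8²) = √251.6800 ≈ 15.8644 mm.
Diagonal AOV on the new format = 2·arctan(15.8644 / (2 × 28.8000)) = 2·arctan(0.27542) ≈ 30.7977°.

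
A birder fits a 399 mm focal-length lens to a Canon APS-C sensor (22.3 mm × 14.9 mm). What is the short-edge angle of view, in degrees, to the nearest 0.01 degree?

2.14°

Angle of view α = 2·arctan(h/2f) with h = 14.9 mm and f = 399 mm.
h/2f = 0.01867; arctan(0.01867) ≈ 1.0697°, so α ≈ 2.1394°.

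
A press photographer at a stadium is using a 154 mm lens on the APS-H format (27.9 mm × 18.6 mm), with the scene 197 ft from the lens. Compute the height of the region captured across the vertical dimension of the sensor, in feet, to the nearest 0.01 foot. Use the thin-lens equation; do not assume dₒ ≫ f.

23.73 ft

dₒ: 197 ft × 304.8 mm/ft = 60045.60 mm.
Similar triangles through the lens centre give W/dₒ = h/dᵢ; with 1/f = 1/dₒ + 1/dᵢ this gives W = h·(dₒ − f)/f.
W = 18.6 mm × (60045.6 − 154) / 154 = 18.6 × 388.9065 ≈ 7233.661 mm = 7233.661/304.8 ft = 23.7325 ft.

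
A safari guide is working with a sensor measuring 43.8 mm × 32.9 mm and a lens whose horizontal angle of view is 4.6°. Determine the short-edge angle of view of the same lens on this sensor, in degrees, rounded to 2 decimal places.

3.46°

From the horizontal AOV: f = 43.8 / (2·tan(2.3°)) = 43.8 / 0.08033 ≈ 545.2624 mm.
Short-edge AOV = 2·arctan(32.9 / (2 × 545.2624)) = 2·arctan(0.03017) ≈ 3.4561°.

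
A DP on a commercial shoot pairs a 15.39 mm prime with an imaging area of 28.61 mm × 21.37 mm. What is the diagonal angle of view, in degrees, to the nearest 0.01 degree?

98.48°

Sensor diagonal = √(28.61² + 21.37²) = √1275.2090 ≈ 35.7101 mm.
Angle of view α = 2·arctan(d/2f) with d = 35.7101 mm and f = 15.39 mm.
d/2f = 1.16017; arctan(1.16017) ≈ 49.2406°, so α ≈ 98.4812°.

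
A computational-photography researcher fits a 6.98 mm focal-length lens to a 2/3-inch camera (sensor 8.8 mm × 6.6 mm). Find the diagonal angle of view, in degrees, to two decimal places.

Sensor diagonal = √(8.8² + 6.6²) = √121.0000 ≈ 11.0000 mm.
Angle of view α = 2·arctan(d/2f) with d = 11.0000 mm and f = 6.98 mm.
d/2f = 0.78797; arctan(0.78797) ≈ 38.2369°, so α ≈ 76.4738°.

76.47°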